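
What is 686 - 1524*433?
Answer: -659206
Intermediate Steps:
686 - 1524*433 = 686 - 659892 = -659206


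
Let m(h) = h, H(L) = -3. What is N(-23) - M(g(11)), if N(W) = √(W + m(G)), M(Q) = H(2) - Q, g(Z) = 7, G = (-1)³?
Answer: 10 + 2*I*√6 ≈ 10.0 + 4.899*I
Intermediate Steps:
G = -1
M(Q) = -3 - Q
N(W) = √(-1 + W) (N(W) = √(W - 1) = √(-1 + W))
N(-23) - M(g(11)) = √(-1 - 23) - (-3 - 1*7) = √(-24) - (-3 - 7) = 2*I*√6 - 1*(-10) = 2*I*√6 + 10 = 10 + 2*I*√6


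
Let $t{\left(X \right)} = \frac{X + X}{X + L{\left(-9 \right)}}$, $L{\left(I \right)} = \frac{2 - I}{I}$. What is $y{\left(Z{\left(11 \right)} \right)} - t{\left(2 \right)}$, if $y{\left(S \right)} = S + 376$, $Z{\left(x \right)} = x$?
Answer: $\frac{2673}{7} \approx 381.86$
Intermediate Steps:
$L{\left(I \right)} = \frac{2 - I}{I}$
$t{\left(X \right)} = \frac{2 X}{- \frac{11}{9} + X}$ ($t{\left(X \right)} = \frac{X + X}{X + \frac{2 - -9}{-9}} = \frac{2 X}{X - \frac{2 + 9}{9}} = \frac{2 X}{X - \frac{11}{9}} = \frac{2 X}{- \frac{11}{9} + X}$)
$y{\left(S \right)} = 376 + S$
$y{\left(Z{\left(11 \right)} \right)} - t{\left(2 \right)} = \left(376 + 11\right) - 18 \cdot 2 \frac{1}{-11 + 9 \cdot 2} = 387 - 18 \cdot 2 \frac{1}{-11 + 18} = 387 - 18 \cdot 2 \cdot \frac{1}{7} = 387 - \frac{36}{7} = \frac{2673}{7}$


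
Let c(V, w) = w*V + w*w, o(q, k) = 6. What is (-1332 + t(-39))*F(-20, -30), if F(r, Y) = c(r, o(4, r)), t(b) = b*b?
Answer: -15876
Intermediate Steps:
t(b) = b²
c(V, w) = w² + V*w (c(V, w) = V*w + w² = w² + V*w)
F(r, Y) = 36 + 6*r (F(r, Y) = 6*(r + 6) = 6*(6 + r) = 36 + 6*r)
(-1332 + t(-39))*F(-20, -30) = (-1332 + (-39)²)*(36 + 6*(-20)) = (-1332 + 1521)*(36 - 120) = 189*(-84) = -15876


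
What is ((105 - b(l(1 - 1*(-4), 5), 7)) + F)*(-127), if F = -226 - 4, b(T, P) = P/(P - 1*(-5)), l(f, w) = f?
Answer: 191389/12 ≈ 15949.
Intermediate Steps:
b(T, P) = P/(5 + P) (b(T, P) = P/(P + 5) = P/(5 + P))
F = -230
((105 - b(l(1 - 1*(-4), 5), 7)) + F)*(-127) = ((105 - 7/(5 + 7)) - 230)*(-127) = ((105 - 7/12) - 230)*(-127) = (1253/12 - 230)*(-127) = -1507/12*(-127) = 191389/12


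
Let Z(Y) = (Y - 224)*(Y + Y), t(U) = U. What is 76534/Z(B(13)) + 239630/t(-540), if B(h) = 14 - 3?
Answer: -19403909/42174 ≈ -460.09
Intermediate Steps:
B(h) = 11
Z(Y) = 2*Y*(-224 + Y) (Z(Y) = (-224 + Y)*(2*Y) = 2*Y*(-224 + Y))
76534/Z(B(13)) + 239630/t(-540) = 76534/((2*11*(-224 + 11))) + 239630/(-540) = 76534/((2*11*(-213))) + 239630*(-1/540) = 76534/(-4686) - 23963/54 = 76534*(-1/4686) - 23963/54 = -38267/2343 - 23963/54 = -19403909/42174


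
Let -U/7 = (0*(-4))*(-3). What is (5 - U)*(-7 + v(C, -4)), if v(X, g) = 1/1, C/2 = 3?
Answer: -30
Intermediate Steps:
C = 6 (C = 2*3 = 6)
v(X, g) = 1
U = 0 (U = -7*0*(-4)*(-3) = -0*(-3) = -7*0 = 0)
(5 - U)*(-7 + v(C, -4)) = (5 - 1*0)*(-7 + 1) = (5 + 0)*(-6) = 5*(-6) = -30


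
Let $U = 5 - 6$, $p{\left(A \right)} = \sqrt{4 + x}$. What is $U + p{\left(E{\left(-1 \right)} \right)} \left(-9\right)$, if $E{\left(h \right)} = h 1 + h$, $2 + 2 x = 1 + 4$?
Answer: $-1 - \frac{9 \sqrt{22}}{2} \approx -22.107$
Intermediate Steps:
$x = \frac{3}{2}$ ($x = -1 + \frac{1 + 4}{2} = -1 + \frac{1}{2} \cdot 5 = -1 + \frac{5}{2} = \frac{3}{2} \approx 1.5$)
$E{\left(h \right)} = 2 h$ ($E{\left(h \right)} = h + h = 2 h$)
$p{\left(A \right)} = \frac{\sqrt{22}}{2}$ ($p{\left(A \right)} = \sqrt{4 + \frac{3}{2}} = \sqrt{\frac{11}{2}} = \frac{\sqrt{22}}{2}$)
$U = -1$ ($U = 5 - 6 = -1$)
$U + p{\left(E{\left(-1 \right)} \right)} \left(-9\right) = -1 + \frac{\sqrt{22}}{2} \left(-9\right) = -1 - \frac{9 \sqrt{22}}{2}$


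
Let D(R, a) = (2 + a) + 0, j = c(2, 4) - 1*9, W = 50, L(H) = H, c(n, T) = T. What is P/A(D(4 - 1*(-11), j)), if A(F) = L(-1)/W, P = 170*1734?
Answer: -14739000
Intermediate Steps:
j = -5 (j = 4 - 1*9 = 4 - 9 = -5)
D(R, a) = 2 + a
P = 294780
A(F) = -1/50
P/A(D(4 - 1*(-11), j)) = 294780/(-1/50) = 294780*(-50) = -14739000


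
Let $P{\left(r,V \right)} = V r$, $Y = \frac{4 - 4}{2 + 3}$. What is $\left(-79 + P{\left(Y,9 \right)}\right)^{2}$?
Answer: $6241$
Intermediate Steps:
$Y = 0$ ($Y = \frac{0}{5} = 0 \cdot \frac{1}{5} = 0$)
$\left(-79 + P{\left(Y,9 \right)}\right)^{2} = \left(-79 + 9 \cdot 0\right)^{2} = \left(-79 + 0\right)^{2} = \left(-79\right)^{2} = 6241$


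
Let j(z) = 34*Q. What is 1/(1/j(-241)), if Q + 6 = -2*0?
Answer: -204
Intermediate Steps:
Q = -6 (Q = -6 - 2*0 = -6 + 0 = -6)
j(z) = -204 (j(z) = 34*(-6) = -204)
1/(1/j(-241)) = 1/(1/(-204)) = 1/(-1/204) = -204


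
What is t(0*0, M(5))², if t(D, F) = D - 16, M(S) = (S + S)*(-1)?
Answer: 256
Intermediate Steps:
M(S) = -2*S (M(S) = (2*S)*(-1) = -2*S)
t(D, F) = -16 + D
t(0*0, M(5))² = (-16 + 0*0)² = (-16 + 0)² = (-16)² = 256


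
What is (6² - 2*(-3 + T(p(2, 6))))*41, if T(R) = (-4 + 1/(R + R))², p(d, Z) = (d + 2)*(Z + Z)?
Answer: 1920727/4608 ≈ 416.82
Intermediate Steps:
p(d, Z) = 2*Z*(2 + d) (p(d, Z) = (2 + d)*(2*Z) = 2*Z*(2 + d))
T(R) = (-4 + 1/(2*R))²
(6² - 2*(-3 + T(p(2, 6))))*41 = (6² - 2*(-3 + (-1 + 8*(2*6*(2 + 2)))²/(4*(2*6*(2 + 2))²)))*41 = (36 - 2*(-3 + (-1 + 8*(2*6*4))²/(4*(2*6*4)²)))*41 = (36 - 2*(-3 + (¼)*(-1 + 8*48)²/48²))*41 = (36 - 2*(-3 + (¼)*(1/2304)*(-1 + 384)²))*41 = (36 - 2*(-3 + (¼)*(1/2304)*383²))*41 = (36 - 2*(-3 + (¼)*(1/2304)*146689))*41 = (36 - 2*(-3 + 146689/9216))*41 = (36 - 2*119041/9216)*41 = (36 - 119041/4608)*41 = (46847/4608)*41 = 1920727/4608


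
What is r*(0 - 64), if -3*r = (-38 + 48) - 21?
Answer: -704/3 ≈ -234.67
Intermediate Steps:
r = 11/3 (r = -((-38 + 48) - 21)/3 = -(10 - 21)/3 = -⅓*(-11) = 11/3 ≈ 3.6667)
r*(0 - 64) = 11*(0 - 64)/3 = (11/3)*(-64) = -704/3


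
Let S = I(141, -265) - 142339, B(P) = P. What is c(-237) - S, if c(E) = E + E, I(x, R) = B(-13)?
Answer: 141878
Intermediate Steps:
I(x, R) = -13
c(E) = 2*E
S = -142352 (S = -13 - 142339 = -142352)
c(-237) - S = 2*(-237) - 1*(-142352) = -474 + 142352 = 141878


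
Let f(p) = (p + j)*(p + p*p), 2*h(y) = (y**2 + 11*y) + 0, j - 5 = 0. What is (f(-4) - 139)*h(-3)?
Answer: 1524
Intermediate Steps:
j = 5 (j = 5 + 0 = 5)
h(y) = y**2/2 + 11*y/2 (h(y) = ((y**2 + 11*y) + 0)/2 = (y**2 + 11*y)/2 = y**2/2 + 11*y/2)
f(p) = (5 + p)*(p + p**2) (f(p) = (p + 5)*(p + p*p) = (5 + p)*(p + p**2))
(f(-4) - 139)*h(-3) = (-4*(5 + (-4)**2 + 6*(-4)) - 139)*((1/2)*(-3)*(11 - 3)) = (-4*(5 + 16 - 24) - 139)*((1/2)*(-3)*8) = (-4*(-3) - 139)*(-12) = (12 - 139)*(-12) = -127*(-12) = 1524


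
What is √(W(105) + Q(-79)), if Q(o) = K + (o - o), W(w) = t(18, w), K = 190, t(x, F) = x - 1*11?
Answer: √197 ≈ 14.036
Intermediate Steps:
t(x, F) = -11 + x (t(x, F) = x - 11 = -11 + x)
W(w) = 7 (W(w) = -11 + 18 = 7)
Q(o) = 190 (Q(o) = 190 + (o - o) = 190 + 0 = 190)
√(W(105) + Q(-79)) = √(7 + 190) = √197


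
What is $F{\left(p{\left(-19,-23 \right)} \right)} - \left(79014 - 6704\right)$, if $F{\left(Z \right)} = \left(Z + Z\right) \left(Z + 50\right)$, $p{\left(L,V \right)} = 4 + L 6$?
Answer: $-59110$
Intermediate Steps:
$p{\left(L,V \right)} = 4 + 6 L$
$F{\left(Z \right)} = 2 Z \left(50 + Z\right)$
$F{\left(p{\left(-19,-23 \right)} \right)} - \left(79014 - 6704\right) = 2 \left(4 + 6 \left(-19\right)\right) \left(50 + \left(4 + 6 \left(-19\right)\right)\right) - \left(79014 - 6704\right) = 2 \left(4 - 114\right) \left(50 + \left(4 - 114\right)\right) - \left(79014 - 6704\right) = 2 \left(-110\right) \left(50 - 110\right) - 72310 = 2 \left(-110\right) \left(-60\right) - 72310 = 13200 - 72310 = -59110$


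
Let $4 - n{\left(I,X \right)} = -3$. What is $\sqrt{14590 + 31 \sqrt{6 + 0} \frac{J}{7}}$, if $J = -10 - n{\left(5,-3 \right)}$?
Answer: $\frac{\sqrt{714910 - 3689 \sqrt{6}}}{7} \approx 120.02$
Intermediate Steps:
$n{\left(I,X \right)} = 7$ ($n{\left(I,X \right)} = 4 - -3 = 4 + 3 = 7$)
$J = -17$ ($J = -10 - 7 = -17$)
$\sqrt{14590 + 31 \sqrt{6 + 0} \frac{J}{7}} = \sqrt{14590 + 31 \sqrt{6 + 0} \left(- \frac{17}{7}\right)} = \sqrt{14590 + 31 \sqrt{6} \left(\left(-17\right) \frac{1}{7}\right)} = \sqrt{14590 + 31 \sqrt{6} \left(- \frac{17}{7}\right)} = \sqrt{14590 - \frac{527 \sqrt{6}}{7}}$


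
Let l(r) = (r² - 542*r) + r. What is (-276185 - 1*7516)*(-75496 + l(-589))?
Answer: -167404583874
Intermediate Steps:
l(r) = r² - 541*r
(-276185 - 1*7516)*(-75496 + l(-589)) = (-276185 - 1*7516)*(-75496 - 589*(-541 - 589)) = (-276185 - 7516)*(-75496 - 589*(-1130)) = -283701*(-75496 + 665570) = -283701*590074 = -167404583874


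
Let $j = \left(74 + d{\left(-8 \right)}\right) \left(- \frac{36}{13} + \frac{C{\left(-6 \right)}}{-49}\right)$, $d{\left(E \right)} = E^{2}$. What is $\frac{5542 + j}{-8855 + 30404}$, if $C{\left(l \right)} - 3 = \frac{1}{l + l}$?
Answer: $\frac{937597}{3921918} \approx 0.23907$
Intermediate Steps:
$C{\left(l \right)} = 3 + \frac{1}{2 l}$ ($C{\left(l \right)} = 3 + \frac{1}{l + l} = 3 + \frac{1}{2 l}$)
$j = - \frac{71047}{182}$ ($j = \left(74 + \left(-8\right)^{2}\right) \left(- \frac{36}{13} + \frac{3 + \frac{1}{2 \left(-6\right)}}{-49}\right) = \left(74 + 64\right) \left(\left(-36\right) \frac{1}{13} + \left(3 + \frac{1}{2} \left(- \frac{1}{6}\right)\right) \left(- \frac{1}{49}\right)\right) = 138 \left(- \frac{36}{13} + \left(3 - \frac{1}{12}\right) \left(- \frac{1}{49}\right)\right) = 138 \left(- \frac{36}{13} + \frac{35}{12} \left(- \frac{1}{49}\right)\right) = 138 \left(- \frac{36}{13} - \frac{5}{84}\right) = 138 \left(- \frac{3089}{1092}\right) = - \frac{71047}{182} \approx -390.37$)
$\frac{5542 + j}{-8855 + 30404} = \frac{5542 - \frac{71047}{182}}{-8855 + 30404} = \frac{937597}{182 \cdot 21549} = \frac{937597}{182} \cdot \frac{1}{21549} = \frac{937597}{3921918}$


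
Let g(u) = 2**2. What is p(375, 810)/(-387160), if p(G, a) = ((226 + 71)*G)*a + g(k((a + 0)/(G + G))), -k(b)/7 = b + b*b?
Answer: -45106877/193580 ≈ -233.01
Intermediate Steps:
k(b) = -7*b - 7*b**2 (k(b) = -7*(b + b*b) = -7*(b + b**2) = -7*b - 7*b**2)
g(u) = 4
p(G, a) = 4 + 297*G*a (p(G, a) = ((226 + 71)*G)*a + 4 = (297*G)*a + 4 = 297*G*a + 4 = 4 + 297*G*a)
p(375, 810)/(-387160) = (4 + 297*375*810)/(-387160) = (4 + 90213750)*(-1/387160) = 90213754*(-1/387160) = -45106877/193580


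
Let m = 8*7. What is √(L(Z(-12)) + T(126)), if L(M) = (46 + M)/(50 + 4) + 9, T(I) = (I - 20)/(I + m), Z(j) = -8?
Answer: √6899529/819 ≈ 3.2072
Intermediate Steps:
m = 56
T(I) = (-20 + I)/(56 + I) (T(I) = (I - 20)/(I + 56) = (-20 + I)/(56 + I))
L(M) = 266/27 + M/54 (L(M) = (46 + M)/54 + 9 = (46 + M)*(1/54) + 9 = (23/27 + M/54) + 9 = 266/27 + M/54)
√(L(Z(-12)) + T(126)) = √((266/27 + (1/54)*(-8)) + (-20 + 126)/(56 + 126)) = √((266/27 - 4/27) + 106/182) = √(262/27 + (1/182)*106) = √(262/27 + 53/91) = √(25273/2457) = √6899529/819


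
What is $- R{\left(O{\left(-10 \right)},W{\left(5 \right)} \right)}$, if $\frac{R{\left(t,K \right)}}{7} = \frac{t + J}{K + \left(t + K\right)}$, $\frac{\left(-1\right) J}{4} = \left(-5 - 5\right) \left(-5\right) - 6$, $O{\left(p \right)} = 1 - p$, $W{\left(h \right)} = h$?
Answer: $55$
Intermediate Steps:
$J = -176$ ($J = - 4 \left(\left(-5 - 5\right) \left(-5\right) - 6\right) = - 4 \left(\left(-10\right) \left(-5\right) - 6\right) = - 4 \left(50 - 6\right) = \left(-4\right) 44 = -176$)
$R{\left(t,K \right)} = \frac{7 \left(-176 + t\right)}{t + 2 K}$ ($R{\left(t,K \right)} = 7 \frac{t - 176}{K + \left(t + K\right)} = 7 \frac{-176 + t}{K + \left(K + t\right)} = 7 \frac{-176 + t}{t + 2 K} = \frac{7 \left(-176 + t\right)}{t + 2 K}$)
$- R{\left(O{\left(-10 \right)},W{\left(5 \right)} \right)} = - \frac{7 \left(-176 + \left(1 - -10\right)\right)}{\left(1 - -10\right) + 2 \cdot 5} = - \frac{7 \left(-176 + \left(1 + 10\right)\right)}{\left(1 + 10\right) + 10} = - \frac{7 \left(-176 + 11\right)}{11 + 10} = - \frac{7 \left(-165\right)}{21} = \left(-1\right) \left(-55\right) = 55$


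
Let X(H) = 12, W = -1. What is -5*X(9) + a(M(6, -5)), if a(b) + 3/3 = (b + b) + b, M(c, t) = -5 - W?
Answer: -73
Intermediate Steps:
M(c, t) = -4 (M(c, t) = -5 - 1*(-1) = -5 + 1 = -4)
a(b) = -1 + 3*b (a(b) = -1 + ((b + b) + b) = -1 + (2*b + b) = -1 + 3*b)
-5*X(9) + a(M(6, -5)) = -5*12 + (-1 + 3*(-4)) = -60 + (-1 - 12) = -60 - 13 = -73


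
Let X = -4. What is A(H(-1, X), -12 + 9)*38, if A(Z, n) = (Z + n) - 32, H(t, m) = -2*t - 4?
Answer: -1406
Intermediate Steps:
H(t, m) = -4 - 2*t
A(Z, n) = -32 + Z + n
A(H(-1, X), -12 + 9)*38 = (-32 + (-4 - 2*(-1)) + (-12 + 9))*38 = (-32 + (-4 + 2) - 3)*38 = (-32 - 2 - 3)*38 = -37*38 = -1406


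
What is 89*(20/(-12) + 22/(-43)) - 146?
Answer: -43843/129 ≈ -339.87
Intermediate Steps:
89*(20/(-12) + 22/(-43)) - 146 = 89*(20*(-1/12) + 22*(-1/43)) - 146 = 89*(-5/3 - 22/43) - 146 = 89*(-281/129) - 146 = -25009/129 - 146 = -43843/129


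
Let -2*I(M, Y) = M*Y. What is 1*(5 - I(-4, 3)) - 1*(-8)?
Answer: 7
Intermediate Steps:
I(M, Y) = -M*Y/2
1*(5 - I(-4, 3)) - 1*(-8) = 1*(5 - (-1)*(-4)*3/2) - 1*(-8) = 1*(5 - 1*6) + 8 = 1*(5 - 6) + 8 = 1*(-1) + 8 = -1 + 8 = 7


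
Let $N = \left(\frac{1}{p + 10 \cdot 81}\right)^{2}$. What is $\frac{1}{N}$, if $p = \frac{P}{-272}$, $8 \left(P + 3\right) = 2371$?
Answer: $\frac{3098349805369}{4734976} \approx 6.5435 \cdot 10^{5}$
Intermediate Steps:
$P = \frac{2347}{8}$ ($P = -3 + \frac{1}{8} \cdot 2371 = -3 + \frac{2371}{8} = \frac{2347}{8} \approx 293.38$)
$p = - \frac{2347}{2176}$ ($p = \frac{2347}{8 \left(-272\right)} = \frac{2347}{8} \left(- \frac{1}{272}\right) = - \frac{2347}{2176} \approx -1.0786$)
$N = \frac{4734976}{3098349805369}$ ($N = \left(\frac{1}{- \frac{2347}{2176} + 10 \cdot 81}\right)^{2} = \left(\frac{1}{- \frac{2347}{2176} + 810}\right)^{2} = \left(\frac{1}{\frac{1760213}{2176}}\right)^{2} = \left(\frac{2176}{1760213}\right)^{2} = \frac{4734976}{3098349805369} \approx 1.5282 \cdot 10^{-6}$)
$\frac{1}{N} = \frac{1}{\frac{4734976}{3098349805369}} = \frac{3098349805369}{4734976}$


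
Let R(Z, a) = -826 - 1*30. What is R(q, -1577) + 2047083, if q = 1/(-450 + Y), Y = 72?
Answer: 2046227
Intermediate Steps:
q = -1/378 (q = 1/(-450 + 72) = 1/(-378) = -1/378 ≈ -0.0026455)
R(Z, a) = -856 (R(Z, a) = -826 - 30 = -856)
R(q, -1577) + 2047083 = -856 + 2047083 = 2046227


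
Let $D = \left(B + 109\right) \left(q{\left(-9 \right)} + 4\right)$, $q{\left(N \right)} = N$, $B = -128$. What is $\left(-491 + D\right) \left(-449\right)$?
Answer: $177804$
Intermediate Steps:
$D = 95$ ($D = \left(-128 + 109\right) \left(-9 + 4\right) = \left(-19\right) \left(-5\right) = 95$)
$\left(-491 + D\right) \left(-449\right) = \left(-491 + 95\right) \left(-449\right) = \left(-396\right) \left(-449\right) = 177804$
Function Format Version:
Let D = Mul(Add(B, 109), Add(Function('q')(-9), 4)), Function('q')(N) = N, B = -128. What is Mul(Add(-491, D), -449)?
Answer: 177804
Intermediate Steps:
D = 95 (D = Mul(Add(-128, 109), Add(-9, 4)) = Mul(-19, -5) = 95)
Mul(Add(-491, D), -449) = Mul(Add(-491, 95), -449) = Mul(-396, -449) = 177804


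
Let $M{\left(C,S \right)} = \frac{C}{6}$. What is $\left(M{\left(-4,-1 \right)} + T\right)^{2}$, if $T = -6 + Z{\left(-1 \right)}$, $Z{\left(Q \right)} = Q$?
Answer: $\frac{529}{9} \approx 58.778$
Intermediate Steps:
$M{\left(C,S \right)} = \frac{C}{6}$ ($M{\left(C,S \right)} = C \frac{1}{6} = \frac{C}{6}$)
$T = -7$ ($T = -6 - 1 = -7$)
$\left(M{\left(-4,-1 \right)} + T\right)^{2} = \left(\frac{1}{6} \left(-4\right) - 7\right)^{2} = \left(- \frac{2}{3} - 7\right)^{2} = \left(- \frac{23}{3}\right)^{2} = \frac{529}{9}$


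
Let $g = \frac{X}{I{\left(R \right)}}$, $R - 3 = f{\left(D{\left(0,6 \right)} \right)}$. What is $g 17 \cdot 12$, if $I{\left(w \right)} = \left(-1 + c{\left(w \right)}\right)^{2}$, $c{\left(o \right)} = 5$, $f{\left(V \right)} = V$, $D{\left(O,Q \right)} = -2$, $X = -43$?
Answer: $- \frac{2193}{4} \approx -548.25$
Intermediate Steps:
$R = 1$ ($R = 3 - 2 = 1$)
$I{\left(w \right)} = 16$ ($I{\left(w \right)} = \left(-1 + 5\right)^{2} = 4^{2} = 16$)
$g = - \frac{43}{16} \approx -2.6875$
$g 17 \cdot 12 = \left(- \frac{43}{16}\right) 17 \cdot 12 = \left(- \frac{731}{16}\right) 12 = - \frac{2193}{4}$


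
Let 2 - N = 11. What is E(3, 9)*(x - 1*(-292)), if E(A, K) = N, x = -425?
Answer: 1197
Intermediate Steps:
N = -9 (N = 2 - 1*11 = 2 - 11 = -9)
E(A, K) = -9
E(3, 9)*(x - 1*(-292)) = -9*(-425 - 1*(-292)) = -9*(-425 + 292) = -9*(-133) = 1197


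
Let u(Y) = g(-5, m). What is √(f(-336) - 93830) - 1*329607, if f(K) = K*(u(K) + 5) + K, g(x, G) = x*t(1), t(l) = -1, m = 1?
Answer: -329607 + 11*I*√806 ≈ -3.2961e+5 + 312.29*I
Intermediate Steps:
g(x, G) = -x (g(x, G) = x*(-1) = -x)
u(Y) = 5 (u(Y) = -1*(-5) = 5)
f(K) = 11*K (f(K) = K*(5 + 5) + K = K*10 + K = 10*K + K = 11*K)
√(f(-336) - 93830) - 1*329607 = √(11*(-336) - 93830) - 1*329607 = √(-3696 - 93830) - 329607 = √(-97526) - 329607 = 11*I*√806 - 329607 = -329607 + 11*I*√806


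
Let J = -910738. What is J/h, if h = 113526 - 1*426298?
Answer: 455369/156386 ≈ 2.9118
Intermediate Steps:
h = -312772 (h = 113526 - 426298 = -312772)
J/h = -910738/(-312772) = -910738*(-1/312772) = 455369/156386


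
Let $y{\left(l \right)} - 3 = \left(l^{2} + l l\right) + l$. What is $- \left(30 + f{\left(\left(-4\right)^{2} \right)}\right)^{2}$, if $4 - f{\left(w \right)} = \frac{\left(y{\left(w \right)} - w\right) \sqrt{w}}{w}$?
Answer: $- \frac{143641}{16} \approx -8977.6$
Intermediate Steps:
$y{\left(l \right)} = 3 + l + 2 l^{2}$ ($y{\left(l \right)} = 3 + \left(\left(l^{2} + l l\right) + l\right) = 3 + \left(\left(l^{2} + l^{2}\right) + l\right) = 3 + \left(2 l^{2} + l\right) = 3 + \left(l + 2 l^{2}\right) = 3 + l + 2 l^{2}$)
$f{\left(w \right)} = 4 - \frac{3 + 2 w^{2}}{\sqrt{w}}$ ($f{\left(w \right)} = 4 - \frac{\left(\left(3 + w + 2 w^{2}\right) - w\right) \sqrt{w}}{w} = 4 - \frac{\left(3 + 2 w^{2}\right) \sqrt{w}}{w} = 4 - \frac{\sqrt{w} \left(3 + 2 w^{2}\right)}{w} = 4 - \frac{3 + 2 w^{2}}{\sqrt{w}}$)
$- \left(30 + f{\left(\left(-4\right)^{2} \right)}\right)^{2} = - \left(30 - \left(-4 + 128 + \frac{3}{4}\right)\right)^{2} = - \left(30 - \frac{499}{4}\right)^{2} = - \left(- \frac{379}{4}\right)^{2} = \left(-1\right) \frac{143641}{16} = - \frac{143641}{16}$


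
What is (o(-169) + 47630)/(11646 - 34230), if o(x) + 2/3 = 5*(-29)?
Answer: -142453/67752 ≈ -2.1026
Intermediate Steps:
o(x) = -437/3 (o(x) = -⅔ + 5*(-29) = -⅔ - 145 = -437/3)
(o(-169) + 47630)/(11646 - 34230) = (-437/3 + 47630)/(11646 - 34230) = (142453/3)/(-22584) = (142453/3)*(-1/22584) = -142453/67752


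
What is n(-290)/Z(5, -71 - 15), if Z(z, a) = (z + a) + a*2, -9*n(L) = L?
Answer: -290/2277 ≈ -0.12736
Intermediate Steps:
n(L) = -L/9
Z(z, a) = z + 3*a (Z(z, a) = (a + z) + 2*a = z + 3*a)
n(-290)/Z(5, -71 - 15) = (-⅑*(-290))/(5 + 3*(-71 - 15)) = 290/(9*(5 + 3*(-86))) = 290/(9*(5 - 258)) = (290/9)/(-253) = (290/9)*(-1/253) = -290/2277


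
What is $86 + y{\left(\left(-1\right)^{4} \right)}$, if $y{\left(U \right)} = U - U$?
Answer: $86$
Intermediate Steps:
$y{\left(U \right)} = 0$
$86 + y{\left(\left(-1\right)^{4} \right)} = 86 + 0 = 86$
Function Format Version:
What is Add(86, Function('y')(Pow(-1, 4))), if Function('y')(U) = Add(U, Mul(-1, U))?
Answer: 86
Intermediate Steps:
Function('y')(U) = 0
Add(86, Function('y')(Pow(-1, 4))) = Add(86, 0) = 86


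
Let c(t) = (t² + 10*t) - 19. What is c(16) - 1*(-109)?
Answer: 506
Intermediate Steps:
c(t) = -19 + t² + 10*t
c(16) - 1*(-109) = (-19 + 16² + 10*16) - 1*(-109) = (-19 + 256 + 160) + 109 = 397 + 109 = 506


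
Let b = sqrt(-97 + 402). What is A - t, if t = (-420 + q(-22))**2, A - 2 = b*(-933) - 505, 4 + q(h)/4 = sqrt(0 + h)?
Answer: -190247 - 933*sqrt(305) + 3488*I*sqrt(22) ≈ -2.0654e+5 + 16360.0*I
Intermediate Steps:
b = sqrt(305) ≈ 17.464
q(h) = -16 + 4*sqrt(h) (q(h) = -16 + 4*sqrt(0 + h) = -16 + 4*sqrt(h))
A = -503 - 933*sqrt(305) (A = 2 + (sqrt(305)*(-933) - 505) = 2 + (-933*sqrt(305) - 505) = 2 + (-505 - 933*sqrt(305)) = -503 - 933*sqrt(305) ≈ -16797.)
t = (-436 + 4*I*sqrt(22))**2 (t = (-420 + (-16 + 4*sqrt(-22)))**2 = (-420 + (-16 + 4*(I*sqrt(22))))**2 = (-420 + (-16 + 4*I*sqrt(22)))**2 = (-436 + 4*I*sqrt(22))**2 ≈ 1.8974e+5 - 16360.0*I)
A - t = (-503 - 933*sqrt(305)) - (189744 - 3488*I*sqrt(22)) = (-503 - 933*sqrt(305)) + (-189744 + 3488*I*sqrt(22)) = -190247 - 933*sqrt(305) + 3488*I*sqrt(22)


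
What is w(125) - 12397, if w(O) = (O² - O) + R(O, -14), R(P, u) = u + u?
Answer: 3075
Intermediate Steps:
R(P, u) = 2*u
w(O) = -28 + O² - O (w(O) = (O² - O) + 2*(-14) = (O² - O) - 28 = -28 + O² - O)
w(125) - 12397 = (-28 + 125² - 1*125) - 12397 = (-28 + 15625 - 125) - 12397 = 15472 - 12397 = 3075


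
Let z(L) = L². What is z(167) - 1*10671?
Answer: 17218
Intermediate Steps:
z(167) - 1*10671 = 167² - 1*10671 = 27889 - 10671 = 17218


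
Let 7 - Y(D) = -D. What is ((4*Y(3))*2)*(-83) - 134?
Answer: -6774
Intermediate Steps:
Y(D) = 7 + D (Y(D) = 7 - (-1)*D = 7 + D)
((4*Y(3))*2)*(-83) - 134 = ((4*(7 + 3))*2)*(-83) - 134 = ((4*10)*2)*(-83) - 134 = (40*2)*(-83) - 134 = 80*(-83) - 134 = -6640 - 134 = -6774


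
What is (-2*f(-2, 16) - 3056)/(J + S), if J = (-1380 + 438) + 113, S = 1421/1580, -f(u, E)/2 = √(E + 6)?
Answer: 4828480/1308399 - 6320*√22/1308399 ≈ 3.6677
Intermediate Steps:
f(u, E) = -2*√(6 + E) (f(u, E) = -2*√(E + 6) = -2*√(6 + E))
S = 1421/1580 (S = 1421*(1/1580) = 1421/1580 ≈ 0.89937)
J = -829 (J = -942 + 113 = -829)
(-2*f(-2, 16) - 3056)/(J + S) = (-(-4)*√(6 + 16) - 3056)/(-829 + 1421/1580) = (-(-4)*√22 - 3056)/(-1308399/1580) = (4*√22 - 3056)*(-1580/1308399) = (-3056 + 4*√22)*(-1580/1308399) = 4828480/1308399 - 6320*√22/1308399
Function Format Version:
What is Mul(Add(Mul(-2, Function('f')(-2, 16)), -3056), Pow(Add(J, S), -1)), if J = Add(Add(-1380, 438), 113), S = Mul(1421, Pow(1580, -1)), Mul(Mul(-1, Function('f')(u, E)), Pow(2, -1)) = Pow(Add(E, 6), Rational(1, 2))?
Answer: Add(Rational(4828480, 1308399), Mul(Rational(-6320, 1308399), Pow(22, Rational(1, 2)))) ≈ 3.6677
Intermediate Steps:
Function('f')(u, E) = Mul(-2, Pow(Add(6, E), Rational(1, 2))) (Function('f')(u, E) = Mul(-2, Pow(Add(E, 6), Rational(1, 2))) = Mul(-2, Pow(Add(6, E), Rational(1, 2))))
S = Rational(1421, 1580) (S = Mul(1421, Rational(1, 1580)) = Rational(1421, 1580) ≈ 0.89937)
J = -829 (J = Add(-942, 113) = -829)
Mul(Add(Mul(-2, Function('f')(-2, 16)), -3056), Pow(Add(J, S), -1)) = Mul(Add(Mul(-2, Mul(-2, Pow(Add(6, 16), Rational(1, 2)))), -3056), Pow(Add(-829, Rational(1421, 1580)), -1)) = Mul(Add(Mul(-2, Mul(-2, Pow(22, Rational(1, 2)))), -3056), Pow(Rational(-1308399, 1580), -1)) = Mul(Add(Mul(4, Pow(22, Rational(1, 2))), -3056), Rational(-1580, 1308399)) = Mul(Add(-3056, Mul(4, Pow(22, Rational(1, 2)))), Rational(-1580, 1308399)) = Add(Rational(4828480, 1308399), Mul(Rational(-6320, 1308399), Pow(22, Rational(1, 2))))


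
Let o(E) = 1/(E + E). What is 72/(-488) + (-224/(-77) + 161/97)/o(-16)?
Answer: -9525603/65087 ≈ -146.35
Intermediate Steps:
o(E) = 1/(2*E)
72/(-488) + (-224/(-77) + 161/97)/o(-16) = 72/(-488) + (-224/(-77) + 161/97)/(((1/2)/(-16))) = 72*(-1/488) + (-224*(-1/77) + 161*(1/97))/(((1/2)*(-1/16))) = -9/61 + (32/11 + 161/97)/(-1/32) = -9/61 + (4875/1067)*(-32) = -9/61 - 156000/1067 = -9525603/65087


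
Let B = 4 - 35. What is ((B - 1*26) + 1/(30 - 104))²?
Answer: 17799961/5476 ≈ 3250.5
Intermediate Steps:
B = -31
((B - 1*26) + 1/(30 - 104))² = ((-31 - 1*26) + 1/(30 - 104))² = ((-31 - 26) + 1/(-74))² = (-57 - 1/74)² = (-4219/74)² = 17799961/5476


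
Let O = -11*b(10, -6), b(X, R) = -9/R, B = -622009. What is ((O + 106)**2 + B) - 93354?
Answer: -2829411/4 ≈ -7.0735e+5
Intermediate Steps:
O = -33/2 (O = -(-99)/(-6) = -(-99)*(-1)/6 = -11*3/2 = -33/2 ≈ -16.500)
((O + 106)**2 + B) - 93354 = ((-33/2 + 106)**2 - 622009) - 93354 = ((179/2)**2 - 622009) - 93354 = (32041/4 - 622009) - 93354 = -2455995/4 - 93354 = -2829411/4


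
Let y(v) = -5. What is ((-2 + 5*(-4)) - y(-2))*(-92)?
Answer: 1564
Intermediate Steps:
((-2 + 5*(-4)) - y(-2))*(-92) = ((-2 + 5*(-4)) - 1*(-5))*(-92) = ((-2 - 20) + 5)*(-92) = (-22 + 5)*(-92) = -17*(-92) = 1564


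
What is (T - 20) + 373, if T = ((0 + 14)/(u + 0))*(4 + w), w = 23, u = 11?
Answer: 4261/11 ≈ 387.36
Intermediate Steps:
T = 378/11 (T = ((0 + 14)/(11 + 0))*(4 + 23) = (14/11)*27 = 378/11 ≈ 34.364)
(T - 20) + 373 = (378/11 - 20) + 373 = 158/11 + 373 = 4261/11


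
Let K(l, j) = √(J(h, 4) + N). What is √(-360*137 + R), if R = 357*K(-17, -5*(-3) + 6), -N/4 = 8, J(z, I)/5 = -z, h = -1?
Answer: 3*√(-5480 + 119*I*√3) ≈ 4.1757 + 222.12*I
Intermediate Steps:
J(z, I) = -5*z (J(z, I) = 5*(-z) = -5*z)
N = -32 (N = -4*8 = -32)
K(l, j) = 3*I*√3 (K(l, j) = √(-5*(-1) - 32) = √(5 - 32) = √(-27) = 3*I*√3)
R = 1071*I*√3 (R = 357*(3*I*√3) = 1071*I*√3 ≈ 1855.0*I)
√(-360*137 + R) = √(-360*137 + 1071*I*√3) = √(-49320 + 1071*I*√3)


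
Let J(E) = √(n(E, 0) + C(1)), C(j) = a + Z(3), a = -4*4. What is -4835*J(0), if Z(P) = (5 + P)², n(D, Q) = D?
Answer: -19340*√3 ≈ -33498.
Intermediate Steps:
a = -16
C(j) = 48 (C(j) = -16 + (5 + 3)² = -16 + 8² = -16 + 64 = 48)
J(E) = √(48 + E) (J(E) = √(E + 48) = √(48 + E))
-4835*J(0) = -4835*√(48 + 0) = -19340*√3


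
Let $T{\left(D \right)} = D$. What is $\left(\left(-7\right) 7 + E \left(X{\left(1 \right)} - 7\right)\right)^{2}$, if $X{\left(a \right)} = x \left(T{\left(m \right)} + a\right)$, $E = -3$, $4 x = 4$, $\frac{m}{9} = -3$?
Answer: $2500$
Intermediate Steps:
$m = -27$ ($m = 9 \left(-3\right) = -27$)
$x = 1$ ($x = \frac{1}{4} \cdot 4 = 1$)
$X{\left(a \right)} = -27 + a$ ($X{\left(a \right)} = 1 \left(-27 + a\right) = -27 + a$)
$\left(\left(-7\right) 7 + E \left(X{\left(1 \right)} - 7\right)\right)^{2} = \left(\left(-7\right) 7 - 3 \left(\left(-27 + 1\right) - 7\right)\right)^{2} = \left(-49 - 3 \left(-26 - 7\right)\right)^{2} = \left(-49 - -99\right)^{2} = \left(-49 + 99\right)^{2} = 50^{2} = 2500$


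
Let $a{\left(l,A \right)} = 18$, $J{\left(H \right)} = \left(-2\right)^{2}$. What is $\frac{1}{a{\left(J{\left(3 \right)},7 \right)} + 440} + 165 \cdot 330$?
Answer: $\frac{24938101}{458} \approx 54450.0$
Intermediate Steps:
$J{\left(H \right)} = 4$
$\frac{1}{a{\left(J{\left(3 \right)},7 \right)} + 440} + 165 \cdot 330 = \frac{1}{18 + 440} + 165 \cdot 330 = \frac{1}{458} + 54450 = \frac{24938101}{458}$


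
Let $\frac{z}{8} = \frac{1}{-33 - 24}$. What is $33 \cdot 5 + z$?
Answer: $\frac{9397}{57} \approx 164.86$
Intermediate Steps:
$z = - \frac{8}{57}$ ($z = \frac{8}{-33 - 24} = \frac{8}{-57} = 8 \left(- \frac{1}{57}\right) = - \frac{8}{57} \approx -0.14035$)
$33 \cdot 5 + z = 33 \cdot 5 - \frac{8}{57} = 165 - \frac{8}{57} = \frac{9397}{57}$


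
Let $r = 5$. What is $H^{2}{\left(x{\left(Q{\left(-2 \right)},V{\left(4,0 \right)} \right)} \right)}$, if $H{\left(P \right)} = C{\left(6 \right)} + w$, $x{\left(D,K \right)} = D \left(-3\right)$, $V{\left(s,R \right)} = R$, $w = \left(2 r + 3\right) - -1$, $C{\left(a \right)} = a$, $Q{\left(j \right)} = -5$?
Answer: $400$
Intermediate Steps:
$w = 14$ ($w = \left(2 \cdot 5 + 3\right) - -1 = \left(10 + 3\right) + 1 = 13 + 1 = 14$)
$x{\left(D,K \right)} = - 3 D$
$H{\left(P \right)} = 20$ ($H{\left(P \right)} = 6 + 14 = 20$)
$H^{2}{\left(x{\left(Q{\left(-2 \right)},V{\left(4,0 \right)} \right)} \right)} = 20^{2} = 400$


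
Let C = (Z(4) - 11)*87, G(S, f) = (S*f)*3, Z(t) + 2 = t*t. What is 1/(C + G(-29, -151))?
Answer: 1/13398 ≈ 7.4638e-5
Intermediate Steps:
Z(t) = -2 + t² (Z(t) = -2 + t*t = -2 + t²)
G(S, f) = 3*S*f
C = 261 (C = ((-2 + 4²) - 11)*87 = ((-2 + 16) - 11)*87 = (14 - 11)*87 = 3*87 = 261)
1/(C + G(-29, -151)) = 1/(261 + 3*(-29)*(-151)) = 1/(261 + 13137) = 1/13398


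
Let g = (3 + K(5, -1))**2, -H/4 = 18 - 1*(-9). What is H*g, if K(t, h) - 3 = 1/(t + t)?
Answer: -100467/25 ≈ -4018.7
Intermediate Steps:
H = -108 (H = -4*(18 - 1*(-9)) = -4*(18 + 9) = -4*27 = -108)
K(t, h) = 3 + 1/(2*t) (K(t, h) = 3 + 1/(t + t) = 3 + 1/(2*t))
g = 3721/100 (g = (3 + (3 + (1/2)/5))**2 = (3 + (3 + (1/2)*(1/5)))**2 = (3 + (3 + 1/10))**2 = (3 + 31/10)**2 = (61/10)**2 = 3721/100 ≈ 37.210)
H*g = -108*3721/100 = -100467/25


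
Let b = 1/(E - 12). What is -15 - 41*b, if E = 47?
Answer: -566/35 ≈ -16.171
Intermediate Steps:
b = 1/35 (b = 1/(47 - 12) = 1/35 ≈ 0.028571)
-15 - 41*b = -15 - 41*1/35 = -15 - 41/35 = -566/35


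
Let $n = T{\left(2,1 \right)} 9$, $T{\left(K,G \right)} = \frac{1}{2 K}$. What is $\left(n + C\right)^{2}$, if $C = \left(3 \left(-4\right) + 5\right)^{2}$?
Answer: $\frac{42025}{16} \approx 2626.6$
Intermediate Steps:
$T{\left(K,G \right)} = \frac{1}{2 K}$
$C = 49$ ($C = \left(-12 + 5\right)^{2} = \left(-7\right)^{2} = 49$)
$n = \frac{9}{4}$ ($n = \frac{1}{2 \cdot 2} \cdot 9 = \frac{1}{2} \cdot \frac{1}{2} \cdot 9 = \frac{1}{4} \cdot 9 = \frac{9}{4} \approx 2.25$)
$\left(n + C\right)^{2} = \left(\frac{9}{4} + 49\right)^{2} = \left(\frac{205}{4}\right)^{2} = \frac{42025}{16}$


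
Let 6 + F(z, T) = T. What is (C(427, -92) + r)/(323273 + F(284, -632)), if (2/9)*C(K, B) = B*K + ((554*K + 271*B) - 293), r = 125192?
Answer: 359765/129054 ≈ 2.7877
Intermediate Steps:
F(z, T) = -6 + T
C(K, B) = -2637/2 + 2493*K + 2439*B/2 + 9*B*K/2 (C(K, B) = 9*(B*K + ((554*K + 271*B) - 293))/2 = 9*(B*K + ((271*B + 554*K) - 293))/2 = 9*(B*K + (-293 + 271*B + 554*K))/2 = 9*(-293 + 271*B + 554*K + B*K)/2 = -2637/2 + 2493*K + 2439*B/2 + 9*B*K/2)
(C(427, -92) + r)/(323273 + F(284, -632)) = ((-2637/2 + 2493*427 + (2439/2)*(-92) + (9/2)*(-92)*427) + 125192)/(323273 + (-6 - 632)) = ((-2637/2 + 1064511 - 112194 - 176778) + 125192)/(323273 - 638) = (1548441/2 + 125192)/322635 = (1798825/2)*(1/322635) = 359765/129054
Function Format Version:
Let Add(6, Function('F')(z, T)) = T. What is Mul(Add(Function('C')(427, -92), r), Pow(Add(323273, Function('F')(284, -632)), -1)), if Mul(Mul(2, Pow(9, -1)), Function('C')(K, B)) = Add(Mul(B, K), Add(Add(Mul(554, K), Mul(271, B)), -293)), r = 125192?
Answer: Rational(359765, 129054) ≈ 2.7877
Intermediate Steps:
Function('F')(z, T) = Add(-6, T)
Function('C')(K, B) = Add(Rational(-2637, 2), Mul(2493, K), Mul(Rational(2439, 2), B), Mul(Rational(9, 2), B, K)) (Function('C')(K, B) = Mul(Rational(9, 2), Add(Mul(B, K), Add(Add(Mul(554, K), Mul(271, B)), -293))) = Mul(Rational(9, 2), Add(Mul(B, K), Add(Add(Mul(271, B), Mul(554, K)), -293))) = Mul(Rational(9, 2), Add(Mul(B, K), Add(-293, Mul(271, B), Mul(554, K)))) = Mul(Rational(9, 2), Add(-293, Mul(271, B), Mul(554, K), Mul(B, K))) = Add(Rational(-2637, 2), Mul(2493, K), Mul(Rational(2439, 2), B), Mul(Rational(9, 2), B, K)))
Mul(Add(Function('C')(427, -92), r), Pow(Add(323273, Function('F')(284, -632)), -1)) = Mul(Add(Add(Rational(-2637, 2), Mul(2493, 427), Mul(Rational(2439, 2), -92), Mul(Rational(9, 2), -92, 427)), 125192), Pow(Add(323273, Add(-6, -632)), -1)) = Mul(Add(Add(Rational(-2637, 2), 1064511, -112194, -176778), 125192), Pow(Add(323273, -638), -1)) = Mul(Add(Rational(1548441, 2), 125192), Pow(322635, -1)) = Mul(Rational(1798825, 2), Rational(1, 322635)) = Rational(359765, 129054)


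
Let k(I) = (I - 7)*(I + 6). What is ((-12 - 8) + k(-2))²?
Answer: 3136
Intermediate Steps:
k(I) = (-7 + I)*(6 + I)
((-12 - 8) + k(-2))² = ((-12 - 8) + (-42 + (-2)² - 1*(-2)))² = (-20 + (-42 + 4 + 2))² = (-20 - 36)² = (-56)² = 3136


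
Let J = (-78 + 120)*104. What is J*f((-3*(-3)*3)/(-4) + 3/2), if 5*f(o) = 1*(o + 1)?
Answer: -18564/5 ≈ -3712.8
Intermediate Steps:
f(o) = 1/5 + o/5 (f(o) = (1*(o + 1))/5 = (1*(1 + o))/5 = (1 + o)/5 = 1/5 + o/5)
J = 4368 (J = 42*104 = 4368)
J*f((-3*(-3)*3)/(-4) + 3/2) = 4368*(1/5 + ((-3*(-3)*3)/(-4) + 3/2)/5) = 4368*(1/5 + ((9*3)*(-1/4) + 3*(1/2))/5) = 4368*(1/5 + (27*(-1/4) + 3/2)/5) = 4368*(1/5 + (-27/4 + 3/2)/5) = 4368*(1/5 + (1/5)*(-21/4)) = 4368*(1/5 - 21/20) = 4368*(-17/20) = -18564/5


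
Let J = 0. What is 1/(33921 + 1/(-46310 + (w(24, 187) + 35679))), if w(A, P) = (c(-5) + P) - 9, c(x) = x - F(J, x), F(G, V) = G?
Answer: 10458/354745817 ≈ 2.9480e-5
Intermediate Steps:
c(x) = x (c(x) = x - 1*0 = x + 0 = x)
w(A, P) = -14 + P (w(A, P) = (-5 + P) - 9 = -14 + P)
1/(33921 + 1/(-46310 + (w(24, 187) + 35679))) = 1/(33921 + 1/(-46310 + ((-14 + 187) + 35679))) = 1/(33921 + 1/(-46310 + (173 + 35679))) = 1/(33921 + 1/(-46310 + 35852)) = 1/(33921 + 1/(-10458)) = 1/(33921 - 1/10458) = 1/(354745817/10458) = 10458/354745817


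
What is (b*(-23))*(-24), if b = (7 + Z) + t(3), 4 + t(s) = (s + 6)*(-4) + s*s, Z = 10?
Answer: -7728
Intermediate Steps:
t(s) = -28 + s² - 4*s (t(s) = -4 + ((s + 6)*(-4) + s*s) = -4 + ((6 + s)*(-4) + s²) = -4 + ((-24 - 4*s) + s²) = -4 + (-24 + s² - 4*s) = -28 + s² - 4*s)
b = -14 (b = (7 + 10) + (-28 + 3² - 4*3) = 17 + (-28 + 9 - 12) = 17 - 31 = -14)
(b*(-23))*(-24) = -14*(-23)*(-24) = 322*(-24) = -7728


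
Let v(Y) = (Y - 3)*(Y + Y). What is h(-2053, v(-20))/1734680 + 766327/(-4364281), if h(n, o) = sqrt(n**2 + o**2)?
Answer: -40333/229699 + sqrt(5061209)/1734680 ≈ -0.17429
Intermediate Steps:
v(Y) = 2*Y*(-3 + Y) (v(Y) = (-3 + Y)*(2*Y) = 2*Y*(-3 + Y))
h(-2053, v(-20))/1734680 + 766327/(-4364281) = sqrt((-2053)**2 + (2*(-20)*(-3 - 20))**2)/1734680 + 766327/(-4364281) = sqrt(4214809 + (2*(-20)*(-23))**2)*(1/1734680) + 766327*(-1/4364281) = sqrt(4214809 + 920**2)*(1/1734680) - 40333/229699 = sqrt(4214809 + 846400)*(1/1734680) - 40333/229699 = sqrt(5061209)*(1/1734680) - 40333/229699 = sqrt(5061209)/1734680 - 40333/229699 = -40333/229699 + sqrt(5061209)/1734680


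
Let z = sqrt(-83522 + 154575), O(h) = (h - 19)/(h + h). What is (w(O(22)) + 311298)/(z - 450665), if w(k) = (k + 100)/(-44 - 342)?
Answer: -2382702281801285/3449431227985248 - 5287080829*sqrt(71053)/3449431227985248 ≈ -0.69116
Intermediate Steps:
O(h) = (-19 + h)/(2*h) (O(h) = (-19 + h)/((2*h)) = (-19 + h)*(1/(2*h)) = (-19 + h)/(2*h))
z = sqrt(71053) ≈ 266.56
w(k) = -50/193 - k/386 (w(k) = (100 + k)/(-386) = (100 + k)*(-1/386) = -50/193 - k/386)
(w(O(22)) + 311298)/(z - 450665) = ((-50/193 - (-19 + 22)/(772*22)) + 311298)/(sqrt(71053) - 450665) = ((-50/193 - 3/(772*22)) + 311298)/(-450665 + sqrt(71053)) = ((-50/193 - 1/386*3/44) + 311298)/(-450665 + sqrt(71053)) = ((-50/193 - 3/16984) + 311298)/(-450665 + sqrt(71053)) = (-4403/16984 + 311298)/(-450665 + sqrt(71053)) = 5287080829/(16984*(-450665 + sqrt(71053)))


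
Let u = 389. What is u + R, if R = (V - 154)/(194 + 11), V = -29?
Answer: 79562/205 ≈ 388.11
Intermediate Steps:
R = -183/205 (R = (-29 - 154)/(194 + 11) = -183/205 ≈ -0.89268)
u + R = 389 - 183/205 = 79562/205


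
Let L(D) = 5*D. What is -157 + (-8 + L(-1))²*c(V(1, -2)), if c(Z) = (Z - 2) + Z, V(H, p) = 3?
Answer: 519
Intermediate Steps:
c(Z) = -2 + 2*Z (c(Z) = (-2 + Z) + Z = -2 + 2*Z)
-157 + (-8 + L(-1))²*c(V(1, -2)) = -157 + (-8 + 5*(-1))²*(-2 + 2*3) = -157 + (-8 - 5)²*(-2 + 6) = -157 + (-13)²*4 = -157 + 169*4 = -157 + 676 = 519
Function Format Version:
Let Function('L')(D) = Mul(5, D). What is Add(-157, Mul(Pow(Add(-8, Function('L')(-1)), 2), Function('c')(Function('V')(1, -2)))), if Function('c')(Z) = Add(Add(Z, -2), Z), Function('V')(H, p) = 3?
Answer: 519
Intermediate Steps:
Function('c')(Z) = Add(-2, Mul(2, Z)) (Function('c')(Z) = Add(Add(-2, Z), Z) = Add(-2, Mul(2, Z)))
Add(-157, Mul(Pow(Add(-8, Function('L')(-1)), 2), Function('c')(Function('V')(1, -2)))) = Add(-157, Mul(Pow(Add(-8, Mul(5, -1)), 2), Add(-2, Mul(2, 3)))) = Add(-157, Mul(Pow(Add(-8, -5), 2), Add(-2, 6))) = Add(-157, Mul(Pow(-13, 2), 4)) = Add(-157, Mul(169, 4)) = Add(-157, 676) = 519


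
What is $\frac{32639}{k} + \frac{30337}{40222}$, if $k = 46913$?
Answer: $\frac{2736005539}{1886934686} \approx 1.45$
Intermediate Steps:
$\frac{32639}{k} + \frac{30337}{40222} = \frac{32639}{46913} + \frac{30337}{40222} = \frac{2736005539}{1886934686}$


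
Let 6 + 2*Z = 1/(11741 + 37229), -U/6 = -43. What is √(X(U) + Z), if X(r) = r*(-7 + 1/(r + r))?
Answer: I*√4336893113165/48970 ≈ 42.526*I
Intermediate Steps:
U = 258 (U = -6*(-43) = 258)
Z = -293819/97940 (Z = -3 + 1/(2*(11741 + 37229)) = -3 + (½)/48970 = -3 + (½)*(1/48970) = -3 + 1/97940 = -293819/97940 ≈ -3.0000)
X(r) = r*(-7 + 1/(2*r))
√(X(U) + Z) = √((½ - 7*258) - 293819/97940) = √((½ - 1806) - 293819/97940) = √(-3611/2 - 293819/97940) = √(-177124489/97940) = I*√4336893113165/48970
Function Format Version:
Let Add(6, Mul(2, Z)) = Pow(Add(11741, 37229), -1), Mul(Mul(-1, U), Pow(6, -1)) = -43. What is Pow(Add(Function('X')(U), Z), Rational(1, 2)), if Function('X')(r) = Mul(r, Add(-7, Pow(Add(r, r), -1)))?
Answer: Mul(Rational(1, 48970), I, Pow(4336893113165, Rational(1, 2))) ≈ Mul(42.526, I)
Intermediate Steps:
U = 258 (U = Mul(-6, -43) = 258)
Z = Rational(-293819, 97940) (Z = Add(-3, Mul(Rational(1, 2), Pow(Add(11741, 37229), -1))) = Add(-3, Mul(Rational(1, 2), Pow(48970, -1))) = Add(-3, Mul(Rational(1, 2), Rational(1, 48970))) = Add(-3, Rational(1, 97940)) = Rational(-293819, 97940) ≈ -3.0000)
Function('X')(r) = Mul(r, Add(-7, Mul(Rational(1, 2), Pow(r, -1)))) (Function('X')(r) = Mul(r, Add(-7, Pow(Mul(2, r), -1))) = Mul(r, Add(-7, Mul(Rational(1, 2), Pow(r, -1)))))
Pow(Add(Function('X')(U), Z), Rational(1, 2)) = Pow(Add(Add(Rational(1, 2), Mul(-7, 258)), Rational(-293819, 97940)), Rational(1, 2)) = Pow(Add(Add(Rational(1, 2), -1806), Rational(-293819, 97940)), Rational(1, 2)) = Pow(Add(Rational(-3611, 2), Rational(-293819, 97940)), Rational(1, 2)) = Pow(Rational(-177124489, 97940), Rational(1, 2)) = Mul(Rational(1, 48970), I, Pow(4336893113165, Rational(1, 2)))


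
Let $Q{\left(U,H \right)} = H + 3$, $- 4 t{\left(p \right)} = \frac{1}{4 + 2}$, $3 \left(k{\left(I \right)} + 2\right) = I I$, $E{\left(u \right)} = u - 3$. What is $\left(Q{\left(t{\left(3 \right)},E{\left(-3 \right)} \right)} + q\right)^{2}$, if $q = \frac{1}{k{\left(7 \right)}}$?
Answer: $\frac{15876}{1849} \approx 8.5863$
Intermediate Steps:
$E{\left(u \right)} = -3 + u$
$k{\left(I \right)} = -2 + \frac{I^{2}}{3}$ ($k{\left(I \right)} = -2 + \frac{I I}{3} = -2 + \frac{I^{2}}{3}$)
$t{\left(p \right)} = - \frac{1}{24}$ ($t{\left(p \right)} = - \frac{1}{4 \left(4 + 2\right)} = - \frac{1}{4 \cdot 6} = \left(- \frac{1}{4}\right) \frac{1}{6} = - \frac{1}{24}$)
$Q{\left(U,H \right)} = 3 + H$
$q = \frac{3}{43}$ ($q = \frac{1}{-2 + \frac{7^{2}}{3}} = \frac{1}{-2 + \frac{1}{3} \cdot 49} = \frac{1}{-2 + \frac{49}{3}} = \frac{1}{\frac{43}{3}} = \frac{3}{43} \approx 0.069767$)
$\left(Q{\left(t{\left(3 \right)},E{\left(-3 \right)} \right)} + q\right)^{2} = \left(\left(3 - 6\right) + \frac{3}{43}\right)^{2} = \left(-3 + \frac{3}{43}\right)^{2} = \left(- \frac{126}{43}\right)^{2} = \frac{15876}{1849}$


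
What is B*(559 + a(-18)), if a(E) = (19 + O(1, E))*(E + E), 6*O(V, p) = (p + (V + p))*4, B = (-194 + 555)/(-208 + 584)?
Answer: 258115/376 ≈ 686.48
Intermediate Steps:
B = 361/376 ≈ 0.96011
O(V, p) = 2*V/3 + 4*p/3 (O(V, p) = ((p + (V + p))*4)/6 = ((V + 2*p)*4)/6 = (4*V + 8*p)/6 = 2*V/3 + 4*p/3)
a(E) = 2*E*(59/3 + 4*E/3) (a(E) = (19 + ((2/3)*1 + 4*E/3))*(E + E) = (19 + (2/3 + 4*E/3))*(2*E) = (59/3 + 4*E/3)*(2*E) = 2*E*(59/3 + 4*E/3))
B*(559 + a(-18)) = 361*(559 + (2/3)*(-18)*(59 + 4*(-18)))/376 = 361*(559 + (2/3)*(-18)*(59 - 72))/376 = 361*(559 + (2/3)*(-18)*(-13))/376 = 361*(559 + 156)/376 = (361/376)*715 = 258115/376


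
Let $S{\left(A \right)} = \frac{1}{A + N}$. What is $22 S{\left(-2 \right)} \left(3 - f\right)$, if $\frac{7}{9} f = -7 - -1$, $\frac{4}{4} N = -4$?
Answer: $- \frac{275}{7} \approx -39.286$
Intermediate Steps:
$N = -4$
$f = - \frac{54}{7}$ ($f = \frac{9 \left(-7 - -1\right)}{7} = \frac{9 \left(-7 + 1\right)}{7} = \frac{9}{7} \left(-6\right) = - \frac{54}{7} \approx -7.7143$)
$S{\left(A \right)} = \frac{1}{-4 + A}$ ($S{\left(A \right)} = \frac{1}{A - 4} = \frac{1}{-4 + A}$)
$22 S{\left(-2 \right)} \left(3 - f\right) = \frac{22}{-4 - 2} \left(3 - - \frac{54}{7}\right) = \frac{22}{-6} \left(3 + \frac{54}{7}\right) = 22 \left(- \frac{1}{6}\right) \frac{75}{7} = \left(- \frac{11}{3}\right) \frac{75}{7} = - \frac{275}{7}$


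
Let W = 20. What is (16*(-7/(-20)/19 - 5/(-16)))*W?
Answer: 2012/19 ≈ 105.89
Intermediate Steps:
(16*(-7/(-20)/19 - 5/(-16)))*W = (16*(-7/(-20)/19 - 5/(-16)))*20 = (16*(-7*(-1/20)*(1/19) - 5*(-1/16)))*20 = (16*((7/20)*(1/19) + 5/16))*20 = (16*(7/380 + 5/16))*20 = (16*(503/1520))*20 = (503/95)*20 = 2012/19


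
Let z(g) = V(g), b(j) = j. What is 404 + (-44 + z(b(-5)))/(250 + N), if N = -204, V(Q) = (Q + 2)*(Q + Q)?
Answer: 9285/23 ≈ 403.70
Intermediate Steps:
V(Q) = 2*Q*(2 + Q) (V(Q) = (2 + Q)*(2*Q) = 2*Q*(2 + Q))
z(g) = 2*g*(2 + g)
404 + (-44 + z(b(-5)))/(250 + N) = 404 + (-44 + 2*(-5)*(2 - 5))/(250 - 204) = 404 + (-44 + 2*(-5)*(-3))/46 = 404 + (-44 + 30)*(1/46) = 404 - 14*1/46 = 404 - 7/23 = 9285/23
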